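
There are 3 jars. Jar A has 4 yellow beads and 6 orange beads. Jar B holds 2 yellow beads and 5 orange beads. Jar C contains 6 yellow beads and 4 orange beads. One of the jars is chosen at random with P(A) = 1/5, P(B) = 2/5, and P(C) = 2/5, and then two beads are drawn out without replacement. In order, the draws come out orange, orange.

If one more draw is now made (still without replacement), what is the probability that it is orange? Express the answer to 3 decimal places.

The likelihood of the observed sequence under each hypothesis: P(data | jar A) = (6/10)(5/9) = 1/3; P(data | jar B) = (5/7)(4/6) = 10/21; P(data | jar C) = (4/10)(3/9) = 2/15.
Weighting by the prior gives 1/5 · 1/3 = 1/15, 2/5 · 10/21 = 4/21, 2/5 · 2/15 = 4/75; these sum to 163/525.
The posterior is then P(jar A | data) = 35/163, P(jar B | data) = 100/163, P(jar C | data) = 28/163.
Averaging over the posterior, P(orange next | data) = (1/2)(35/163) + (3/5)(100/163) + (1/4)(28/163) = 169/326.

0.518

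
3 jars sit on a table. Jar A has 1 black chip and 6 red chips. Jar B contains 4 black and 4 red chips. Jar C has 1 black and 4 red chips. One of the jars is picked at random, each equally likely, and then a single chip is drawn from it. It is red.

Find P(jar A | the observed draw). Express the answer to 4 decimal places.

0.3974

The likelihood of this draw under each hypothesis: P(data | jar A) = (6/7) = 6/7; P(data | jar B) = (4/8) = 1/2; P(data | jar C) = (4/5) = 4/5.
Multiplying each by its prior: 1/3 · 6/7 = 2/7, 1/3 · 1/2 = 1/6, 1/3 · 4/5 = 4/15; these sum to 151/210.
So P(jar A | data) = (2/7) / (151/210) = 60/151.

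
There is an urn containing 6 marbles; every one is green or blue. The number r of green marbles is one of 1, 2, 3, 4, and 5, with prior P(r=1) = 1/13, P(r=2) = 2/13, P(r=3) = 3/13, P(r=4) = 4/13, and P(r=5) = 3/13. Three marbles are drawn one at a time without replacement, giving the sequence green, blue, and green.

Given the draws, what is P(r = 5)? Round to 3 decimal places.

0.265

For each hypothesis, P(data | H) works out to: P(data | r = 1) = (1/6)(5/5)(0/4) = 0; P(data | r = 2) = (2/6)(4/5)(1/4) = 1/15; P(data | r = 3) = (3/6)(3/5)(2/4) = 3/20; P(data | r = 4) = (4/6)(2/5)(3/4) = 1/5; P(data | r = 5) = (5/6)(1/5)(4/4) = 1/6.
Multiplying each by its prior: 1/13 · 0 = 0, 2/13 · 1/15 = 2/195, 3/13 · 3/20 = 9/260, 4/13 · 1/5 = 4/65, 3/13 · 1/6 = 1/26; summing to 113/780.
Therefore the posterior P(r = 5 | data) = (1/26) / (113/780) = 30/113.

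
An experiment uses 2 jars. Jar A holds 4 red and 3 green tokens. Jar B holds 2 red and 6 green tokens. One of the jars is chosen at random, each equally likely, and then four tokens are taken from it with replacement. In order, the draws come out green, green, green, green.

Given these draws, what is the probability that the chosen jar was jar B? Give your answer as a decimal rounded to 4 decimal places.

For each hypothesis, P(data | H) works out to: P(data | jar A) = (3/7)(3/7)(3/7)(3/7) = 0.033736; P(data | jar B) = (6/8)(6/8)(6/8)(6/8) = 0.31641.
The prior-weighted likelihoods are 1/2 · 0.033736 = 0.016868, 1/2 · 0.31641 = 0.1582; summing to 0.17507.
By Bayes' rule, P(jar B | data) = (0.1582) / (0.17507) = 0.90365.

0.9037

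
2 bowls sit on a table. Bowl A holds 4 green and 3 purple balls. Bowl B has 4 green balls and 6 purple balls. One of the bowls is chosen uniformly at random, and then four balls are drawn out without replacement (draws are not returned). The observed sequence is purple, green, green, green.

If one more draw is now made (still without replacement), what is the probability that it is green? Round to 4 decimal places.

0.2917

The likelihood of the observed sequence under each hypothesis: P(data | bowl A) = (3/7)(4/6)(3/5)(2/4) = 3/35; P(data | bowl B) = (6/10)(4/9)(3/8)(2/7) = 1/35.
Multiplying each by its prior: 1/2 · 3/35 = 3/70, 1/2 · 1/35 = 1/70; summing to 2/35.
Dividing through by the total gives posterior P(bowl A | data) = 3/4, P(bowl B | data) = 1/4.
Averaging over the posterior, P(green next | data) = (1/3)(3/4) + (1/6)(1/4) = 7/24.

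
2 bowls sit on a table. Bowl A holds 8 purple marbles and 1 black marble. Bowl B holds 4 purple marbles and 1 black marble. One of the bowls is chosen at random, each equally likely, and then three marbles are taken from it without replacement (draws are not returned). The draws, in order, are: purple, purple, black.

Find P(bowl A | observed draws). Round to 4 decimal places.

0.3571

The likelihood of the observed sequence under each hypothesis: P(data | bowl A) = (8/9)(7/8)(1/7) = 1/9; P(data | bowl B) = (4/5)(3/4)(1/3) = 1/5.
Multiplying each by its prior: 1/2 · 1/9 = 1/18, 1/2 · 1/5 = 1/10; with total 7/45.
By Bayes' rule, P(bowl A | data) = (1/18) / (7/45) = 5/14.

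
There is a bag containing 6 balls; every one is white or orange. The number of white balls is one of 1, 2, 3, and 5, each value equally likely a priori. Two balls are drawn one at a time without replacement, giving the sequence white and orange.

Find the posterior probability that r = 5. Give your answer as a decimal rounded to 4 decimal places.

Compute the likelihood of the observed sequence for each case: P(data | r = 1) = (1/6)(5/5) = 1/6; P(data | r = 2) = (2/6)(4/5) = 4/15; P(data | r = 3) = (3/6)(3/5) = 3/10; P(data | r = 5) = (5/6)(1/5) = 1/6.
Weighting by the prior gives 1/4 · 1/6 = 1/24, 1/4 · 4/15 = 1/15, 1/4 · 3/10 = 3/40, 1/4 · 1/6 = 1/24; summing to 9/40.
By Bayes' rule, P(r = 5 | data) = (1/24) / (9/40) = 5/27.

0.1852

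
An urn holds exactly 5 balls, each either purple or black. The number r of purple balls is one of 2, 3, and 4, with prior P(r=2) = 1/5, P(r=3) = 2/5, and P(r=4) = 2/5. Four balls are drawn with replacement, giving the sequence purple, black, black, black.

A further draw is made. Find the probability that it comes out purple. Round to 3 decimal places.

The likelihood of the observed sequence under each hypothesis: P(data | r = 2) = (2/5)(3/5)(3/5)(3/5) = 0.0864; P(data | r = 3) = (3/5)(2/5)(2/5)(2/5) = 0.0384; P(data | r = 4) = (4/5)(1/5)(1/5)(1/5) = 0.0064.
Weighting by the prior gives 1/5 · 0.0864 = 0.01728, 2/5 · 0.0384 = 0.01536, 2/5 · 0.0064 = 0.00256; summing to 0.0352.
Normalising, the posterior is P(r = 2 | data) = 0.49091, P(r = 3 | data) = 0.43636, P(r = 4 | data) = 0.072727.
So P(purple next | data) = Σ P(purple next | H) P(H | data) = (2/5)(0.49091) + (3/5)(0.43636) + (4/5)(0.072727) = 0.51636.

0.516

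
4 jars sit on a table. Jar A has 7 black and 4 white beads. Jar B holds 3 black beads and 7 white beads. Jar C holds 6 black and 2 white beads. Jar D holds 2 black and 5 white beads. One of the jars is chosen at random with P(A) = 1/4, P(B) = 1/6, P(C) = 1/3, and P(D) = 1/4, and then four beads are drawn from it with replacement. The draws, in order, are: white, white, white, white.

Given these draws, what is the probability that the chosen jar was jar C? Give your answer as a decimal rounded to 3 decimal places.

0.012

The likelihood of the observed sequence under each hypothesis: P(data | jar A) = (4/11)(4/11)(4/11)(4/11) = 0.017485; P(data | jar B) = (7/10)(7/10)(7/10)(7/10) = 0.2401; P(data | jar C) = (2/8)(2/8)(2/8)(2/8) = 0.0039062; P(data | jar D) = (5/7)(5/7)(5/7)(5/7) = 0.26031.
The prior-weighted likelihoods are 1/4 · 0.017485 = 0.0043713, 1/6 · 0.2401 = 0.040017, 1/3 · 0.0039062 = 0.0013021, 1/4 · 0.26031 = 0.065077; with total 0.11077.
By Bayes' rule, P(jar C | data) = (0.0013021) / (0.11077) = 0.011755.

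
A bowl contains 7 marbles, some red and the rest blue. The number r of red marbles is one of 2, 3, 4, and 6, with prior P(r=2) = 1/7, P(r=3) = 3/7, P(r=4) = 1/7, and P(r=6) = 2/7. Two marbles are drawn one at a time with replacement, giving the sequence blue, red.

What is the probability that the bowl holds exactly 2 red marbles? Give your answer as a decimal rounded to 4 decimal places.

For each hypothesis, P(data | H) works out to: P(data | r = 2) = (5/7)(2/7) = 10/49; P(data | r = 3) = (4/7)(3/7) = 12/49; P(data | r = 4) = (3/7)(4/7) = 12/49; P(data | r = 6) = (1/7)(6/7) = 6/49.
Weighting by the prior gives 1/7 · 10/49 = 10/343, 3/7 · 12/49 = 36/343, 1/7 · 12/49 = 12/343, 2/7 · 6/49 = 12/343; with total 10/49.
Therefore the posterior P(r = 2 | data) = (10/343) / (10/49) = 1/7.

0.1429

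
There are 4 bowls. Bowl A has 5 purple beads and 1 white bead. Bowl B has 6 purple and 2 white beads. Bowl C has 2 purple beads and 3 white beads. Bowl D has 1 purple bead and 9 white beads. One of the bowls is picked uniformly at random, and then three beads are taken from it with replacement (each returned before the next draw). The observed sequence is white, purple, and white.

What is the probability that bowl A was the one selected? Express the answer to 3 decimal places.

0.078

The likelihood of the observed sequence under each hypothesis: P(data | bowl A) = (1/6)(5/6)(1/6) = 0.023148; P(data | bowl B) = (2/8)(6/8)(2/8) = 0.046875; P(data | bowl C) = (3/5)(2/5)(3/5) = 0.144; P(data | bowl D) = (9/10)(1/10)(9/10) = 0.081.
Weighting by the prior gives 1/4 · 0.023148 = 0.005787, 1/4 · 0.046875 = 0.011719, 1/4 · 0.144 = 0.036, 1/4 · 0.081 = 0.02025; with total 0.073756.
Hence P(bowl A | data) = (0.005787) / (0.073756) = 0.078462.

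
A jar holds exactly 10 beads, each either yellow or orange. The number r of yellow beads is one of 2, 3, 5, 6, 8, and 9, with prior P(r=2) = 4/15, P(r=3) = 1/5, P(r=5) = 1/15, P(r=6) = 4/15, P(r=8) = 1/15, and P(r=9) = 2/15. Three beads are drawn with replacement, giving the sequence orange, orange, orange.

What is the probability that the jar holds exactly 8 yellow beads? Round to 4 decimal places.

For each hypothesis, P(data | H) works out to: P(data | r = 2) = (8/10)(8/10)(8/10) = 0.512; P(data | r = 3) = (7/10)(7/10)(7/10) = 0.343; P(data | r = 5) = (5/10)(5/10)(5/10) = 0.125; P(data | r = 6) = (4/10)(4/10)(4/10) = 0.064; P(data | r = 8) = (2/10)(2/10)(2/10) = 0.008; P(data | r = 9) = (1/10)(1/10)(1/10) = 0.001.
Multiplying each by its prior: 4/15 · 0.512 = 0.13653, 1/5 · 0.343 = 0.0686, 1/15 · 0.125 = 0.0083333, 4/15 · 0.064 = 0.017067, 1/15 · 0.008 = 0.00053333, 2/15 · 0.001 = 0.00013333; with total 0.2312.
So P(r = 8 | data) = (0.00053333) / (0.2312) = 0.0023068.

0.0023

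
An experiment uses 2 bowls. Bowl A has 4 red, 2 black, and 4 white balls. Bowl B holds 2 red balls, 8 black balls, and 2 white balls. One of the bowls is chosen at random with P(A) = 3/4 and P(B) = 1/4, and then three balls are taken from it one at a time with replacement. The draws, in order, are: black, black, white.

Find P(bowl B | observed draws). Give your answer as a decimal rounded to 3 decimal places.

0.607

The likelihood of the observed sequence under each hypothesis: P(data | bowl A) = (2/10)(2/10)(4/10) = 0.016; P(data | bowl B) = (8/12)(8/12)(2/12) = 0.074074.
Multiplying each by its prior: 3/4 · 0.016 = 0.012, 1/4 · 0.074074 = 0.018519; summing to 0.030519.
Therefore the posterior P(bowl B | data) = (0.018519) / (0.030519) = 0.6068.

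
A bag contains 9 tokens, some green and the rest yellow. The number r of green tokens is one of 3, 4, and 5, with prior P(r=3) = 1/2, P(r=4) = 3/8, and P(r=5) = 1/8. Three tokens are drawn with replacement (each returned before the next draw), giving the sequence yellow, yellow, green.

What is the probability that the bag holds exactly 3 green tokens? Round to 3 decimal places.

0.532

Under each hypothesis, the probability of the observed sequence is: P(data | r = 3) = (6/9)(6/9)(3/9) = 0.14815; P(data | r = 4) = (5/9)(5/9)(4/9) = 0.13717; P(data | r = 5) = (4/9)(4/9)(5/9) = 0.10974.
The prior-weighted likelihoods are 1/2 · 0.14815 = 0.074074, 3/8 · 0.13717 = 0.05144, 1/8 · 0.10974 = 0.013717; summing to 0.13923.
So P(r = 3 | data) = (0.074074) / (0.13923) = 0.53202.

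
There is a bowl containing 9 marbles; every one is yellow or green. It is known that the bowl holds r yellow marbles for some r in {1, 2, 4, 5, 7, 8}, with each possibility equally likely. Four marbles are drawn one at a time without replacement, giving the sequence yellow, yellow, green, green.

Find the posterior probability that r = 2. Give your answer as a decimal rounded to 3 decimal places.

0.130

The likelihood of the observed sequence under each hypothesis: P(data | r = 1) = (1/9)(0/8) = 0; P(data | r = 2) = (2/9)(1/8)(7/7)(6/6) = 1/36; P(data | r = 4) = (4/9)(3/8)(5/7)(4/6) = 5/63; P(data | r = 5) = (5/9)(4/8)(4/7)(3/6) = 5/63; P(data | r = 7) = (7/9)(6/8)(2/7)(1/6) = 1/36; P(data | r = 8) = (8/9)(7/8)(1/7)(0/6) = 0.
Multiplying each by its prior: 1/6 · 0 = 0, 1/6 · 1/36 = 1/216, 1/6 · 5/63 = 5/378, 1/6 · 5/63 = 5/378, 1/6 · 1/36 = 1/216, 1/6 · 0 = 0; these sum to 1/28.
Hence P(r = 2 | data) = (1/216) / (1/28) = 7/54.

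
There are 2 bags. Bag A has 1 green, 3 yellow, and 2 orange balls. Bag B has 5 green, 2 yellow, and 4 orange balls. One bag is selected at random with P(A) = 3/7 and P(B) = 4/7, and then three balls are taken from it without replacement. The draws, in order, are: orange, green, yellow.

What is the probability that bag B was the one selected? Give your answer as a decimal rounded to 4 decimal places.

0.5186

The likelihood of the observed sequence under each hypothesis: P(data | bag A) = (2/6)(1/5)(3/4) = 0.05; P(data | bag B) = (4/11)(5/10)(2/9) = 0.040404.
Weighting by the prior gives 3/7 · 0.05 = 0.021429, 4/7 · 0.040404 = 0.023088; these sum to 0.044517.
Therefore the posterior P(bag B | data) = (0.023088) / (0.044517) = 0.51864.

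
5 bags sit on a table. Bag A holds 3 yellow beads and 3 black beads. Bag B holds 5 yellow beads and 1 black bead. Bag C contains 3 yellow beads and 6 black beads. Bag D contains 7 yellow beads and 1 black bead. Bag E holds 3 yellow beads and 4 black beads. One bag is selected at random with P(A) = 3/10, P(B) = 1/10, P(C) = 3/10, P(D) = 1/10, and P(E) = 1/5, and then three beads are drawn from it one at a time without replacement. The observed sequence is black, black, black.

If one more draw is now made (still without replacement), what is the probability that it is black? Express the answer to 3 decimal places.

0.379

Under each hypothesis, the probability of the observed sequence is: P(data | bag A) = (3/6)(2/5)(1/4) = 0.05; P(data | bag B) = (1/6)(0/5) = 0; P(data | bag C) = (6/9)(5/8)(4/7) = 0.2381; P(data | bag D) = (1/8)(0/7) = 0; P(data | bag E) = (4/7)(3/6)(2/5) = 0.11429.
Weighting by the prior gives 3/10 · 0.05 = 0.015, 1/10 · 0 = 0, 3/10 · 0.2381 = 0.071429, 1/10 · 0 = 0, 1/5 · 0.11429 = 0.022857; summing to 0.10929.
Normalising, the posterior is P(bag A | data) = 0.13725, P(bag B | data) = 0, P(bag C | data) = 0.65359, P(bag D | data) = 0, P(bag E | data) = 0.20915.
The predictive probability is P(black next | data) = (0)(0.13725) + (1/2)(0.65359) + (1/4)(0.20915) = 0.37908.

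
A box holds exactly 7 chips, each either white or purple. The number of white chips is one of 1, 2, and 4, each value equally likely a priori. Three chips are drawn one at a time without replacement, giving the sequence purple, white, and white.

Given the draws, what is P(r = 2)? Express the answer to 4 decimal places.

Compute the likelihood of the observed sequence for each case: P(data | r = 1) = (6/7)(1/6)(0/5) = 0; P(data | r = 2) = (5/7)(2/6)(1/5) = 1/21; P(data | r = 4) = (3/7)(4/6)(3/5) = 6/35.
Multiplying each by its prior: 1/3 · 0 = 0, 1/3 · 1/21 = 1/63, 1/3 · 6/35 = 2/35; summing to 23/315.
So P(r = 2 | data) = (1/63) / (23/315) = 5/23.

0.2174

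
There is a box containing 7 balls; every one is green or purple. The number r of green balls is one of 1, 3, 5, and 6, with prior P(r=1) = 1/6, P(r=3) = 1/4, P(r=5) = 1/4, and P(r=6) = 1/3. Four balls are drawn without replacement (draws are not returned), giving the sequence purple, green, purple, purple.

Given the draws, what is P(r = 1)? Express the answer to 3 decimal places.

0.526

The likelihood of the observed sequence under each hypothesis: P(data | r = 1) = (6/7)(1/6)(5/5)(4/4) = 1/7; P(data | r = 3) = (4/7)(3/6)(3/5)(2/4) = 3/35; P(data | r = 5) = (2/7)(5/6)(1/5)(0/4) = 0; P(data | r = 6) = (1/7)(6/6)(0/5) = 0.
The prior-weighted likelihoods are 1/6 · 1/7 = 1/42, 1/4 · 3/35 = 3/140, 1/4 · 0 = 0, 1/3 · 0 = 0; summing to 19/420.
Hence P(r = 1 | data) = (1/42) / (19/420) = 10/19.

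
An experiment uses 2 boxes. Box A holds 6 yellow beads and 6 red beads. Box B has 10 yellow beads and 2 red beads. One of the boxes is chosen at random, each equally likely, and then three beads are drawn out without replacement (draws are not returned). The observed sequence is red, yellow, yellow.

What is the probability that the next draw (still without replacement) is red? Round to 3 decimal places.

The likelihood of the observed sequence under each hypothesis: P(data | box A) = (6/12)(6/11)(5/10) = 3/22; P(data | box B) = (2/12)(10/11)(9/10) = 3/22.
Weighting by the prior gives 1/2 · 3/22 = 3/44, 1/2 · 3/22 = 3/44; these sum to 3/22.
Dividing through by the total gives posterior P(box A | data) = 1/2, P(box B | data) = 1/2.
So P(red next | data) = Σ P(red next | H) P(H | data) = (5/9)(1/2) + (1/9)(1/2) = 1/3.

0.333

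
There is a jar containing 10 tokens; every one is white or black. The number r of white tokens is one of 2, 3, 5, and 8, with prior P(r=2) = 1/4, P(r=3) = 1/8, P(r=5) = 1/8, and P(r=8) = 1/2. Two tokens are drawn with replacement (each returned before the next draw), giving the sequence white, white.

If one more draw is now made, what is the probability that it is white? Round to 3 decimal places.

0.744

For each hypothesis, P(data | H) works out to: P(data | r = 2) = (2/10)(2/10) = 1/25; P(data | r = 3) = (3/10)(3/10) = 9/100; P(data | r = 5) = (5/10)(5/10) = 1/4; P(data | r = 8) = (8/10)(8/10) = 16/25.
The prior-weighted likelihoods are 1/4 · 1/25 = 1/100, 1/8 · 9/100 = 9/800, 1/8 · 1/4 = 1/32, 1/2 · 16/25 = 8/25; with total 149/400.
The posterior is then P(r = 2 | data) = 4/149, P(r = 3 | data) = 9/298, P(r = 5 | data) = 25/298, P(r = 8 | data) = 128/149.
Averaging over the posterior, P(white next | data) = (1/5)(4/149) + (3/10)(9/298) + (1/2)(25/298) + (4/5)(128/149) = 554/745.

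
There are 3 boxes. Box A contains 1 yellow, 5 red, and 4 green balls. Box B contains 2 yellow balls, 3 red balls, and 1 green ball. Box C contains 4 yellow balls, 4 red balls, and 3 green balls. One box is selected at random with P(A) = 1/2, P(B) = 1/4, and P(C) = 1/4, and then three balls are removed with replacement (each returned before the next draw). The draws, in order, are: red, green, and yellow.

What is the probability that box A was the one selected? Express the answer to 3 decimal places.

0.385

Under each hypothesis, the probability of the observed sequence is: P(data | box A) = (5/10)(4/10)(1/10) = 0.02; P(data | box B) = (3/6)(1/6)(2/6) = 0.027778; P(data | box C) = (4/11)(3/11)(4/11) = 0.036063.
Weighting by the prior gives 1/2 · 0.02 = 0.01, 1/4 · 0.027778 = 0.0069444, 1/4 · 0.036063 = 0.0090158; these sum to 0.02596.
By Bayes' rule, P(box A | data) = (0.01) / (0.02596) = 0.3852.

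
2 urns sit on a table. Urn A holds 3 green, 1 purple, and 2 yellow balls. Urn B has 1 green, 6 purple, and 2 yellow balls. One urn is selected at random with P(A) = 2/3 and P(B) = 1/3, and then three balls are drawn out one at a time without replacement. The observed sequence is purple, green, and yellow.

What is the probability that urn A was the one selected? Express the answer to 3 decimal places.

0.808

For each hypothesis, P(data | H) works out to: P(data | urn A) = (1/6)(3/5)(2/4) = 1/20; P(data | urn B) = (6/9)(1/8)(2/7) = 1/42.
The prior-weighted likelihoods are 2/3 · 1/20 = 1/30, 1/3 · 1/42 = 1/126; summing to 13/315.
Hence P(urn A | data) = (1/30) / (13/315) = 21/26.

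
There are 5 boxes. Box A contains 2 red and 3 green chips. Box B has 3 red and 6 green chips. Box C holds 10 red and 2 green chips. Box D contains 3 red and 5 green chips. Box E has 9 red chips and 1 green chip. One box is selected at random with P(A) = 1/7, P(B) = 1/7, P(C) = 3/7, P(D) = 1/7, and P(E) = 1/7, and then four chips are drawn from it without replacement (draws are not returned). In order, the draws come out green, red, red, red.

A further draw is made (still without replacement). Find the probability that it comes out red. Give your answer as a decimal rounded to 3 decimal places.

Compute the likelihood of the observed sequence for each case: P(data | box A) = (3/5)(2/4)(1/3)(0/2) = 0; P(data | box B) = (6/9)(3/8)(2/7)(1/6) = 0.011905; P(data | box C) = (2/12)(10/11)(9/10)(8/9) = 0.12121; P(data | box D) = (5/8)(3/7)(2/6)(1/5) = 0.017857; P(data | box E) = (1/10)(9/9)(8/8)(7/7) = 0.1.
Multiplying each by its prior: 1/7 · 0 = 0, 1/7 · 0.011905 = 0.0017007, 3/7 · 0.12121 = 0.051948, 1/7 · 0.017857 = 0.002551, 1/7 · 0.1 = 0.014286; with total 0.070485.
Normalising, the posterior is P(box A | data) = 0, P(box B | data) = 0.024128, P(box C | data) = 0.737, P(box D | data) = 0.036192, P(box E | data) = 0.20268.
The predictive probability is P(red next | data) = (0)(0.024128) + (7/8)(0.737) + (0)(0.036192) + (1)(0.20268) = 0.84755.

0.848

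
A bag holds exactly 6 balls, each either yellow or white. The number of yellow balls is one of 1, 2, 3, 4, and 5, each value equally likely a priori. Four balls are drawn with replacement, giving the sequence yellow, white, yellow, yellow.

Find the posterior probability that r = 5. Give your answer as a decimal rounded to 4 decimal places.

0.3369

The likelihood of the observed sequence under each hypothesis: P(data | r = 1) = (1/6)(5/6)(1/6)(1/6) = 0.003858; P(data | r = 2) = (2/6)(4/6)(2/6)(2/6) = 0.024691; P(data | r = 3) = (3/6)(3/6)(3/6)(3/6) = 0.0625; P(data | r = 4) = (4/6)(2/6)(4/6)(4/6) = 0.098765; P(data | r = 5) = (5/6)(1/6)(5/6)(5/6) = 0.096451.
The prior-weighted likelihoods are 1/5 · 0.003858 = 0.0007716, 1/5 · 0.024691 = 0.0049383, 1/5 · 0.0625 = 0.0125, 1/5 · 0.098765 = 0.019753, 1/5 · 0.096451 = 0.01929; these sum to 0.057253.
Therefore the posterior P(r = 5 | data) = (0.01929) / (0.057253) = 0.33693.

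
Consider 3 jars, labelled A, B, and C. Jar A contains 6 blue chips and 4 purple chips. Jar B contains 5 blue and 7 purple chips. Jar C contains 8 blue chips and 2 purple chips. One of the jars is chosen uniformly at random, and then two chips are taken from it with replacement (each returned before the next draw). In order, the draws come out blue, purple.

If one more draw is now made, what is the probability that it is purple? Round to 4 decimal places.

Under each hypothesis, the probability of the observed sequence is: P(data | jar A) = (6/10)(4/10) = 0.24; P(data | jar B) = (5/12)(7/12) = 0.24306; P(data | jar C) = (8/10)(2/10) = 0.16.
Weighting by the prior gives 1/3 · 0.24 = 0.08, 1/3 · 0.24306 = 0.081019, 1/3 · 0.16 = 0.053333; summing to 0.21435.
The posterior is then P(jar A | data) = 0.37322, P(jar B | data) = 0.37797, P(jar C | data) = 0.24881.
The predictive probability is P(purple next | data) = (2/5)(0.37322) + (7/12)(0.37797) + (1/5)(0.24881) = 0.41953.

0.4195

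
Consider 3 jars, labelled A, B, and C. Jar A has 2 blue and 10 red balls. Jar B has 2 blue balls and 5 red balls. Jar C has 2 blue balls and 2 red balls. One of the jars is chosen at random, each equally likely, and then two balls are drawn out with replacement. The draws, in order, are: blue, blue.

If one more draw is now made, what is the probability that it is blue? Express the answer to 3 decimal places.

Under each hypothesis, the probability of the observed sequence is: P(data | jar A) = (2/12)(2/12) = 0.027778; P(data | jar B) = (2/7)(2/7) = 0.081633; P(data | jar C) = (2/4)(2/4) = 0.25.
The prior-weighted likelihoods are 1/3 · 0.027778 = 0.0092593, 1/3 · 0.081633 = 0.027211, 1/3 · 0.25 = 0.083333; summing to 0.1198.
The posterior is then P(jar A | data) = 0.077287, P(jar B | data) = 0.22713, P(jar C | data) = 0.69558.
The predictive probability is P(blue next | data) = (1/6)(0.077287) + (2/7)(0.22713) + (1/2)(0.69558) = 0.42557.

0.426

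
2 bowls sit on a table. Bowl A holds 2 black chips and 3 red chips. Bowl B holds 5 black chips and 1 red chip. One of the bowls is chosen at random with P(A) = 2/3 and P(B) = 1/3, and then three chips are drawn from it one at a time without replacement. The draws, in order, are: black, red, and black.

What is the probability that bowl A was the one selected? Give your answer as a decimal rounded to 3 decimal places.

Compute the likelihood of the observed sequence for each case: P(data | bowl A) = (2/5)(3/4)(1/3) = 1/10; P(data | bowl B) = (5/6)(1/5)(4/4) = 1/6.
Multiplying each by its prior: 2/3 · 1/10 = 1/15, 1/3 · 1/6 = 1/18; these sum to 11/90.
By Bayes' rule, P(bowl A | data) = (1/15) / (11/90) = 6/11.

0.545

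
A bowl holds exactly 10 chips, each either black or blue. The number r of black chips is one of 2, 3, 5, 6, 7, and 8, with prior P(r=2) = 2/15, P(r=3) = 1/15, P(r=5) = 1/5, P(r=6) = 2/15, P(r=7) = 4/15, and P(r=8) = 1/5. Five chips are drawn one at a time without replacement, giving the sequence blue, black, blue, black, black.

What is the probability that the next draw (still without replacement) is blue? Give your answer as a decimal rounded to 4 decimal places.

0.3316

Compute the likelihood of the observed sequence for each case: P(data | r = 2) = (8/10)(2/9)(7/8)(1/7)(0/6) = 0; P(data | r = 3) = (7/10)(3/9)(6/8)(2/7)(1/6) = 0.0083333; P(data | r = 5) = (5/10)(5/9)(4/8)(4/7)(3/6) = 0.039683; P(data | r = 6) = (4/10)(6/9)(3/8)(5/7)(4/6) = 0.047619; P(data | r = 7) = (3/10)(7/9)(2/8)(6/7)(5/6) = 0.041667; P(data | r = 8) = (2/10)(8/9)(1/8)(7/7)(6/6) = 0.022222.
The prior-weighted likelihoods are 2/15 · 0 = 0, 1/15 · 0.0083333 = 0.00055556, 1/5 · 0.039683 = 0.0079365, 2/15 · 0.047619 = 0.0063492, 4/15 · 0.041667 = 0.011111, 1/5 · 0.022222 = 0.0044444; summing to 0.030397.
Normalising, the posterior is P(r = 2 | data) = 0, P(r = 3 | data) = 0.018277, P(r = 5 | data) = 0.2611, P(r = 6 | data) = 0.20888, P(r = 7 | data) = 0.36554, P(r = 8 | data) = 0.14621.
So P(blue next | data) = Σ P(blue next | H) P(H | data) = (1)(0.018277) + (3/5)(0.2611) + (2/5)(0.20888) + (1/5)(0.36554) + (0)(0.14621) = 0.33159.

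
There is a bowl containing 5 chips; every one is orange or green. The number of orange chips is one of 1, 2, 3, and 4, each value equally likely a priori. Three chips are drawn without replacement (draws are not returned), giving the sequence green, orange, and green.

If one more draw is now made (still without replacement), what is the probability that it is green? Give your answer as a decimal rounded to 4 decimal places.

0.6000

Under each hypothesis, the probability of the observed sequence is: P(data | r = 1) = (4/5)(1/4)(3/3) = 1/5; P(data | r = 2) = (3/5)(2/4)(2/3) = 1/5; P(data | r = 3) = (2/5)(3/4)(1/3) = 1/10; P(data | r = 4) = (1/5)(4/4)(0/3) = 0.
Multiplying each by its prior: 1/4 · 1/5 = 1/20, 1/4 · 1/5 = 1/20, 1/4 · 1/10 = 1/40, 1/4 · 0 = 0; these sum to 1/8.
Normalising, the posterior is P(r = 1 | data) = 2/5, P(r = 2 | data) = 2/5, P(r = 3 | data) = 1/5, P(r = 4 | data) = 0.
The predictive probability is P(green next | data) = (1)(2/5) + (1/2)(2/5) + (0)(1/5) = 3/5.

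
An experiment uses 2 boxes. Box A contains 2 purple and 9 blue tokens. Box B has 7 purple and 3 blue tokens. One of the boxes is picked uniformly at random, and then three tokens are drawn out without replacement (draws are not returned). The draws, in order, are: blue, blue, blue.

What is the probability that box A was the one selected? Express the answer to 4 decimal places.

The likelihood of the observed sequence under each hypothesis: P(data | box A) = (9/11)(8/10)(7/9) = 0.50909; P(data | box B) = (3/10)(2/9)(1/8) = 0.0083333.
Weighting by the prior gives 1/2 · 0.50909 = 0.25455, 1/2 · 0.0083333 = 0.0041667; these sum to 0.25871.
Hence P(box A | data) = (0.25455) / (0.25871) = 0.98389.

0.9839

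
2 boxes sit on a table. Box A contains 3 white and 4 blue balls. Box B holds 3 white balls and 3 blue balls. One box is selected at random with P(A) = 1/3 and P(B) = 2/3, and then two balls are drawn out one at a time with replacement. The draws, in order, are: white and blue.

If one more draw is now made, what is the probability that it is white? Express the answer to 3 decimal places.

0.477

The likelihood of the observed sequence under each hypothesis: P(data | box A) = (3/7)(4/7) = 12/49; P(data | box B) = (3/6)(3/6) = 1/4.
The prior-weighted likelihoods are 1/3 · 12/49 = 4/49, 2/3 · 1/4 = 1/6; summing to 73/294.
Dividing through by the total gives posterior P(box A | data) = 0.32877, P(box B | data) = 0.67123.
Averaging over the posterior, P(white next | data) = (3/7)(0.32877) + (1/2)(0.67123) = 0.47652.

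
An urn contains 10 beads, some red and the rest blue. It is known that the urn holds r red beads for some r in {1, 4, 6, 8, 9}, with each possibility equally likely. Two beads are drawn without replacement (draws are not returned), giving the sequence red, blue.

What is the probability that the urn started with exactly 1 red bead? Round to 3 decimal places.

0.110

The likelihood of the observed sequence under each hypothesis: P(data | r = 1) = (1/10)(9/9) = 1/10; P(data | r = 4) = (4/10)(6/9) = 4/15; P(data | r = 6) = (6/10)(4/9) = 4/15; P(data | r = 8) = (8/10)(2/9) = 8/45; P(data | r = 9) = (9/10)(1/9) = 1/10.
The prior-weighted likelihoods are 1/5 · 1/10 = 1/50, 1/5 · 4/15 = 4/75, 1/5 · 4/15 = 4/75, 1/5 · 8/45 = 8/225, 1/5 · 1/10 = 1/50; summing to 41/225.
By Bayes' rule, P(r = 1 | data) = (1/50) / (41/225) = 9/82.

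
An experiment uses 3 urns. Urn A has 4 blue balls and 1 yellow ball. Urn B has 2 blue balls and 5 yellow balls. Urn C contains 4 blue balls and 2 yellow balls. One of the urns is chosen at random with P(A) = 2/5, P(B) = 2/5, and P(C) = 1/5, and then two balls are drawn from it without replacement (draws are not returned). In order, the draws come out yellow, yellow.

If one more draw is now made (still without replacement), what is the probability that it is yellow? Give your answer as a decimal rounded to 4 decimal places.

0.5607

Under each hypothesis, the probability of the observed sequence is: P(data | urn A) = (1/5)(0/4) = 0; P(data | urn B) = (5/7)(4/6) = 10/21; P(data | urn C) = (2/6)(1/5) = 1/15.
Weighting by the prior gives 2/5 · 0 = 0, 2/5 · 10/21 = 4/21, 1/5 · 1/15 = 1/75; summing to 107/525.
The posterior is then P(urn A | data) = 0, P(urn B | data) = 100/107, P(urn C | data) = 7/107.
So P(yellow next | data) = Σ P(yellow next | H) P(H | data) = (3/5)(100/107) + (0)(7/107) = 60/107.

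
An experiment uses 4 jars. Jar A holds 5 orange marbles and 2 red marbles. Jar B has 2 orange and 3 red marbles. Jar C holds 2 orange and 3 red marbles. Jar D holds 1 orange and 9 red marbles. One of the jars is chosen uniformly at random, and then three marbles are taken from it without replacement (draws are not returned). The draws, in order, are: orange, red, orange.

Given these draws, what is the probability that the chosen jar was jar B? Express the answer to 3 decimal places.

Compute the likelihood of the observed sequence for each case: P(data | jar A) = (5/7)(2/6)(4/5) = 4/21; P(data | jar B) = (2/5)(3/4)(1/3) = 1/10; P(data | jar C) = (2/5)(3/4)(1/3) = 1/10; P(data | jar D) = (1/10)(9/9)(0/8) = 0.
Multiplying each by its prior: 1/4 · 4/21 = 1/21, 1/4 · 1/10 = 1/40, 1/4 · 1/10 = 1/40, 1/4 · 0 = 0; these sum to 41/420.
Hence P(jar B | data) = (1/40) / (41/420) = 21/82.

0.256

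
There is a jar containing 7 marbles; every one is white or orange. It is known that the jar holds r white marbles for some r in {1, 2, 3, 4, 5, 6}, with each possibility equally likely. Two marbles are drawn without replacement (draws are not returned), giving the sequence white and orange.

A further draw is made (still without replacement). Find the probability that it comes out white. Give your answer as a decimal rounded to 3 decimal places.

The likelihood of the observed sequence under each hypothesis: P(data | r = 1) = (1/7)(6/6) = 1/7; P(data | r = 2) = (2/7)(5/6) = 5/21; P(data | r = 3) = (3/7)(4/6) = 2/7; P(data | r = 4) = (4/7)(3/6) = 2/7; P(data | r = 5) = (5/7)(2/6) = 5/21; P(data | r = 6) = (6/7)(1/6) = 1/7.
Weighting by the prior gives 1/6 · 1/7 = 1/42, 1/6 · 5/21 = 5/126, 1/6 · 2/7 = 1/21, 1/6 · 2/7 = 1/21, 1/6 · 5/21 = 5/126, 1/6 · 1/7 = 1/42; summing to 2/9.
Normalising, the posterior is P(r = 1 | data) = 3/28, P(r = 2 | data) = 5/28, P(r = 3 | data) = 3/14, P(r = 4 | data) = 3/14, P(r = 5 | data) = 5/28, P(r = 6 | data) = 3/28.
The predictive probability is P(white next | data) = (0)(3/28) + (1/5)(5/28) + (2/5)(3/14) + (3/5)(3/14) + (4/5)(5/28) + (1)(3/28) = 1/2.

0.500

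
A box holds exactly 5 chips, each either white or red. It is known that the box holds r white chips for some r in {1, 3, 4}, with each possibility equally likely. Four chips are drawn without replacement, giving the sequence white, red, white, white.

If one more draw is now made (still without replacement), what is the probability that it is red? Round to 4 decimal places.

0.3333

Under each hypothesis, the probability of the observed sequence is: P(data | r = 1) = (1/5)(4/4)(0/3) = 0; P(data | r = 3) = (3/5)(2/4)(2/3)(1/2) = 1/10; P(data | r = 4) = (4/5)(1/4)(3/3)(2/2) = 1/5.
Multiplying each by its prior: 1/3 · 0 = 0, 1/3 · 1/10 = 1/30, 1/3 · 1/5 = 1/15; these sum to 1/10.
Normalising, the posterior is P(r = 1 | data) = 0, P(r = 3 | data) = 1/3, P(r = 4 | data) = 2/3.
The predictive probability is P(red next | data) = (1)(1/3) + (0)(2/3) = 1/3.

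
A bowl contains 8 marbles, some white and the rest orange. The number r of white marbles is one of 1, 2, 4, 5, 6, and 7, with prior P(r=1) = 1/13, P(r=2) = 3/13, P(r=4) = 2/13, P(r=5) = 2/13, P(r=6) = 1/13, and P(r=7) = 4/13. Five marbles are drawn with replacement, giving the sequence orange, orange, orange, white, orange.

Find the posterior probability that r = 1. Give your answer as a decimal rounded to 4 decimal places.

The likelihood of the observed sequence under each hypothesis: P(data | r = 1) = (7/8)(7/8)(7/8)(1/8)(7/8) = 0.073273; P(data | r = 2) = (6/8)(6/8)(6/8)(2/8)(6/8) = 0.079102; P(data | r = 4) = (4/8)(4/8)(4/8)(4/8)(4/8) = 0.03125; P(data | r = 5) = (3/8)(3/8)(3/8)(5/8)(3/8) = 0.01236; P(data | r = 6) = (2/8)(2/8)(2/8)(6/8)(2/8) = 0.0029297; P(data | r = 7) = (1/8)(1/8)(1/8)(7/8)(1/8) = 0.00021362.
The prior-weighted likelihoods are 1/13 · 0.073273 = 0.0056364, 3/13 · 0.079102 = 0.018254, 2/13 · 0.03125 = 0.0048077, 2/13 · 0.01236 = 0.0019015, 1/13 · 0.0029297 = 0.00022536, 4/13 · 0.00021362 = 6.573e-05; summing to 0.030891.
Hence P(r = 1 | data) = (0.0056364) / (0.030891) = 0.18246.

0.1825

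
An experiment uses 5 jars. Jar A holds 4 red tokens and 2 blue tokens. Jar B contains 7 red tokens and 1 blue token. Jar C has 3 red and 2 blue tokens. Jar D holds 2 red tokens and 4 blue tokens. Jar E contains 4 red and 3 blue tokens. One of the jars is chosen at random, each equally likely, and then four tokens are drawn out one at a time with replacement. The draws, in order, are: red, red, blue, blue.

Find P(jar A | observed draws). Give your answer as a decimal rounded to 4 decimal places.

Compute the likelihood of the observed sequence for each case: P(data | jar A) = (4/6)(4/6)(2/6)(2/6) = 0.049383; P(data | jar B) = (7/8)(7/8)(1/8)(1/8) = 0.011963; P(data | jar C) = (3/5)(3/5)(2/5)(2/5) = 0.0576; P(data | jar D) = (2/6)(2/6)(4/6)(4/6) = 0.049383; P(data | jar E) = (4/7)(4/7)(3/7)(3/7) = 0.059975.
The prior-weighted likelihoods are 1/5 · 0.049383 = 0.0098765, 1/5 · 0.011963 = 0.0023926, 1/5 · 0.0576 = 0.01152, 1/5 · 0.049383 = 0.0098765, 1/5 · 0.059975 = 0.011995; summing to 0.045661.
By Bayes' rule, P(jar A | data) = (0.0098765) / (0.045661) = 0.2163.

0.2163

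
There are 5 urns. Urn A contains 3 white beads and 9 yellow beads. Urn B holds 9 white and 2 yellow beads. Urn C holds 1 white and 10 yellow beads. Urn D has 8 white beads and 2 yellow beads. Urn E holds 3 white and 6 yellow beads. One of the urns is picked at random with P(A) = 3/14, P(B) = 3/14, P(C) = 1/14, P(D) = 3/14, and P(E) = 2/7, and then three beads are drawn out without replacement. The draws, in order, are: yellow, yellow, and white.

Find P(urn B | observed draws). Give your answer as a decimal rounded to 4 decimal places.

For each hypothesis, P(data | H) works out to: P(data | urn A) = (9/12)(8/11)(3/10) = 0.16364; P(data | urn B) = (2/11)(1/10)(9/9) = 0.018182; P(data | urn C) = (10/11)(9/10)(1/9) = 0.090909; P(data | urn D) = (2/10)(1/9)(8/8) = 0.022222; P(data | urn E) = (6/9)(5/8)(3/7) = 0.17857.
The prior-weighted likelihoods are 3/14 · 0.16364 = 0.035065, 3/14 · 0.018182 = 0.0038961, 1/14 · 0.090909 = 0.0064935, 3/14 · 0.022222 = 0.0047619, 2/7 · 0.17857 = 0.05102; these sum to 0.10124.
By Bayes' rule, P(urn B | data) = (0.0038961) / (0.10124) = 0.038485.

0.0385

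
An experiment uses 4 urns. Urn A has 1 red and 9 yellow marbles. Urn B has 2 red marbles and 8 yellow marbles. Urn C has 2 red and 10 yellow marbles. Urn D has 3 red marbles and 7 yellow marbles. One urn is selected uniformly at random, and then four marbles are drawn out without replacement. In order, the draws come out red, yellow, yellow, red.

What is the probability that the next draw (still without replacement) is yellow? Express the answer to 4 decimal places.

For each hypothesis, P(data | H) works out to: P(data | urn A) = (1/10)(9/9)(8/8)(0/7) = 0; P(data | urn B) = (2/10)(8/9)(7/8)(1/7) = 0.022222; P(data | urn C) = (2/12)(10/11)(9/10)(1/9) = 0.015152; P(data | urn D) = (3/10)(7/9)(6/8)(2/7) = 0.05.
Weighting by the prior gives 1/4 · 0 = 0, 1/4 · 0.022222 = 0.0055556, 1/4 · 0.015152 = 0.0037879, 1/4 · 0.05 = 0.0125; summing to 0.021843.
The posterior is then P(urn A | data) = 0, P(urn B | data) = 0.25434, P(urn C | data) = 0.17341, P(urn D | data) = 0.57225.
Averaging over the posterior, P(yellow next | data) = (1)(0.25434) + (1)(0.17341) + (5/6)(0.57225) = 0.90462.

0.9046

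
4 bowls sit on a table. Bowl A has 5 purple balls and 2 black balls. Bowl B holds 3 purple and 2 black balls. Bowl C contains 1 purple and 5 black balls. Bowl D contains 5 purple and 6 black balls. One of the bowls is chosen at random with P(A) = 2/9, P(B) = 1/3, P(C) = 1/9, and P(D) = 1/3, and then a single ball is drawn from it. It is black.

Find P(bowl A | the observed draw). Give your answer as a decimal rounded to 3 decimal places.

The likelihood of this draw under each hypothesis: P(data | bowl A) = (2/7) = 0.28571; P(data | bowl B) = (2/5) = 0.4; P(data | bowl C) = (5/6) = 0.83333; P(data | bowl D) = (6/11) = 0.54545.
Weighting by the prior gives 2/9 · 0.28571 = 0.063492, 1/3 · 0.4 = 0.13333, 1/9 · 0.83333 = 0.092593, 1/3 · 0.54545 = 0.18182; these sum to 0.47124.
Therefore the posterior P(bowl A | data) = (0.063492) / (0.47124) = 0.13474.

0.135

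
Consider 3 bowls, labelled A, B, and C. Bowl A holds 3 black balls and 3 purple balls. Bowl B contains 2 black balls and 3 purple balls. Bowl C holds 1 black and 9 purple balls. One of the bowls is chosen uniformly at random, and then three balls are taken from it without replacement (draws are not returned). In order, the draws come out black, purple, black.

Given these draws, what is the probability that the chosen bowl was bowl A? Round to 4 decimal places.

Compute the likelihood of the observed sequence for each case: P(data | bowl A) = (3/6)(3/5)(2/4) = 3/20; P(data | bowl B) = (2/5)(3/4)(1/3) = 1/10; P(data | bowl C) = (1/10)(9/9)(0/8) = 0.
The prior-weighted likelihoods are 1/3 · 3/20 = 1/20, 1/3 · 1/10 = 1/30, 1/3 · 0 = 0; with total 1/12.
Therefore the posterior P(bowl A | data) = (1/20) / (1/12) = 3/5.

0.6000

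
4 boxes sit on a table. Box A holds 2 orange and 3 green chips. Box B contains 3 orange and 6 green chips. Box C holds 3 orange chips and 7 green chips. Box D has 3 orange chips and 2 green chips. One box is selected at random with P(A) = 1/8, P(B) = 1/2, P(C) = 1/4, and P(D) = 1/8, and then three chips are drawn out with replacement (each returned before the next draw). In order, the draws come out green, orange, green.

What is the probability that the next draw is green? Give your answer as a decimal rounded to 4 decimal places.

0.6441

Compute the likelihood of the observed sequence for each case: P(data | box A) = (3/5)(2/5)(3/5) = 0.144; P(data | box B) = (6/9)(3/9)(6/9) = 0.14815; P(data | box C) = (7/10)(3/10)(7/10) = 0.147; P(data | box D) = (2/5)(3/5)(2/5) = 0.096.
The prior-weighted likelihoods are 1/8 · 0.144 = 0.018, 1/2 · 0.14815 = 0.074074, 1/4 · 0.147 = 0.03675, 1/8 · 0.096 = 0.012; summing to 0.14082.
Normalising, the posterior is P(box A | data) = 0.12782, P(box B | data) = 0.526, P(box C | data) = 0.26096, P(box D | data) = 0.085213.
The predictive probability is P(green next | data) = (3/5)(0.12782) + (2/3)(0.526) + (7/10)(0.26096) + (2/5)(0.085213) = 0.64412.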